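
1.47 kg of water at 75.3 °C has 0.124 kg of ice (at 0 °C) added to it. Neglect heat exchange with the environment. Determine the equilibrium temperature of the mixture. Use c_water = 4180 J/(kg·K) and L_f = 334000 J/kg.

T_f ≈ 63.2 °C

Sum of m c ΔT and latent-heat terms is zero:
melt ice: 0.124×334000 = 41416; meltwater 0→T: 0.124×4180×T = 518.32 T; water: 6144.6(T − 75.3)
6662.9 T = 462688 − 41416 = 421272
T ≈ 63.23 °C (positive, so assuming full melt was valid).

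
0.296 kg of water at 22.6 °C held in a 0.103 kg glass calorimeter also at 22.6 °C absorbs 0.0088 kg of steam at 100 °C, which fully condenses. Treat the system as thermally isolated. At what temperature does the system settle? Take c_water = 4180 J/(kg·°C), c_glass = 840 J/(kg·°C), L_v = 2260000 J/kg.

Energy balance with sensible and latent terms:
condense steam: −0.0088·2260000 = −19888; condensate cools 100→T: 0.0088·4180·(T − 100) = 36.78(T − 100); original water: 1237.3(T − 22.6); glass cup: 0.103·840·(T − 22.6) = 86.52(T − 22.6)
1360.6 T = 19888 + 3678.4 + 29918 = 53484
T ≈ 39.31 °C — below 100 °C, confirming all the steam condensed.

T_f ≈ 39.3 °C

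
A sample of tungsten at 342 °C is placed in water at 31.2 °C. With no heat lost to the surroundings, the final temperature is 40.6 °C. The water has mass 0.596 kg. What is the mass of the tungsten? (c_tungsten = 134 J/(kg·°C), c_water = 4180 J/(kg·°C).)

m ≈ 0.58 kg

Let T be the final temperature. ΣQ_i = 0:
m·134·(40.6 − 342) + 0.596·4180·(40.6 − 31.2) = 0
-40388 m = -23418
m = -23418/-40388 ≈ 0.5798 kg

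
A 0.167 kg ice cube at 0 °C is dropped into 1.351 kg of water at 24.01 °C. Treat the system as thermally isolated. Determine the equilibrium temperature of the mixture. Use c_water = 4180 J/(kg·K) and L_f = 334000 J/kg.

Let T be the final temperature. ΣQ_i = 0:
melt ice: 0.167·334000 = 55778
  meltwater 0→T: 0.167·4180·T = 698.06 T
  water cools: 1.351·4180·(T − 24.01) = 5647.2(T − 24.01)
6345.2 T = 135589 − 55778 = 79811
T ≈ 12.58 °C — above 0 °C, consistent with complete melting.

T_f ≈ 12.6 °C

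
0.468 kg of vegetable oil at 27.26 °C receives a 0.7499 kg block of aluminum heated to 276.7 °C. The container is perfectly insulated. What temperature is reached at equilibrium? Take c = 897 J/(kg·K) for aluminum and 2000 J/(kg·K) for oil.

Conservation of energy gives ΣQ = 0:
0.7499*897*(T − 276.7) + 0.468*2000*(T − 27.26) = 0
672.66(T − 276.7) + 936(T − 27.26) = 0
(672.66 + 936) T = 672.66*276.7 + 936*27.26
T = 211640/1608.7 ≈ 131.56 °C

T_f ≈ 131.6 °C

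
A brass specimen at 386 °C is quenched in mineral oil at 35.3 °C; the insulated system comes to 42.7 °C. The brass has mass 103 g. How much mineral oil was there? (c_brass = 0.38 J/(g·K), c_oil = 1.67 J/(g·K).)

m ≈ 1090 g

Let T be the final temperature. ΣQ_i = 0:
103·0.38·(42.7 − 386) + m·1.67·(42.7 − 35.3) = 0
12.36 m = 13437
m = 13437/12.36 ≈ 1087 g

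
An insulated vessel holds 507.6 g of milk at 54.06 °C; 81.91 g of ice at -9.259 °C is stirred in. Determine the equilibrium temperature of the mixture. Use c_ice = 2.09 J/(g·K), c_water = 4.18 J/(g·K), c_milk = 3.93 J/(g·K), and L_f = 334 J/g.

Net heat exchanged in the isolated system is zero:
ice -9.259→0 °C: 81.91×2.09×9.259 = 1585.1; fusion: m_ice L_f = 81.91×334 = 27358; warm the meltwater: 342.38 T; milk cools: 507.6×3.93×(T − 54.06) = 1994.9(T − 54.06)
2337.3 T = 107843 − 28943 = 78900
T ≈ 33.76 °C. Since T > 0 °C, the all-ice-melts assumption holds.

T_f ≈ 33.8 °C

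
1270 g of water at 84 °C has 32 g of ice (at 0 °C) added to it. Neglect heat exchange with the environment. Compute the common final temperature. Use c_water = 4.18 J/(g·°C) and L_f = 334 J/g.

Setting the total heat transfer to zero:
latent heat to melt: 32·334 = 10688; meltwater 0→T: 32·4.18·T = 133.76 T; water cools: 1270·4.18·(T − 84) = 5308.6(T − 84)
5442.4 T = 445922 − 10688 = 435234
T ≈ 79.97 °C. Since T > 0 °C, the all-ice-melts assumption holds.

T_f ≈ 80.0 °C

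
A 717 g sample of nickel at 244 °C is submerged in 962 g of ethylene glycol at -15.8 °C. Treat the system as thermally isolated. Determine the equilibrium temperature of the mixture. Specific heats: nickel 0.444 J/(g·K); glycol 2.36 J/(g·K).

T_f ≈ 16.1 °C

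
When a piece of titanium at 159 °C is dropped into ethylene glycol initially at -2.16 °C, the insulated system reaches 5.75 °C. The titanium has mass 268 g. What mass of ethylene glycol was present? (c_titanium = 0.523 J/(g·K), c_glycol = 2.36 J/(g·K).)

m ≈ 1150 g

Heat gained plus heat lost sum to zero:
268·0.523·(5.75 − 159) + m·2.36·(5.75 − (-2.16)) = 0
18.67 m = 21480
m = 21480/18.67 ≈ 1151 g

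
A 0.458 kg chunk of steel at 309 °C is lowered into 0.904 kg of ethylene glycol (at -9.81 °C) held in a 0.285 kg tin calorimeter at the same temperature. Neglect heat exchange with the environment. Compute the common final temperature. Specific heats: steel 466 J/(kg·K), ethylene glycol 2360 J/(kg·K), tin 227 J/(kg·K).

T_f ≈ 18.4 °C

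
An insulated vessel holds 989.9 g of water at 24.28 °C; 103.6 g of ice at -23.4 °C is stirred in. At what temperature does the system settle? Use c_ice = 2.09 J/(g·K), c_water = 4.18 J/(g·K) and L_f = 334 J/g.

Taking heat into each body as positive, Σ m c ΔT = 0:
ice -23.4→0 °C: 103.6·2.09·23.4 = 5066.7
  fusion: m_ice L_f = 103.6·334 = 34602
  meltwater 0→T: 103.6·4.18·T = 433.05 T
  water: 4137.8(T − 24.28)
4570.8 T = 100465 − 39669 = 60796
T ≈ 13.30 °C. Since T > 0 °C, the all-ice-melts assumption holds.

T_f ≈ 13.3 °C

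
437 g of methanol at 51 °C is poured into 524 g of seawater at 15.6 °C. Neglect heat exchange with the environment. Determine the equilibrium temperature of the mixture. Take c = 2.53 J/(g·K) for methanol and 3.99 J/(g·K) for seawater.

T_f ≈ 27.8 °C

Set heat shed by the hot body equal to heat absorbed by the cold body:
437*2.53*(51 − T) = 524*3.99*(T − 15.6)
1105.6(51 − T) = 2090.8(T − 15.6)
3196.4 T = 89002  ⇒  T ≈ 27.84 °C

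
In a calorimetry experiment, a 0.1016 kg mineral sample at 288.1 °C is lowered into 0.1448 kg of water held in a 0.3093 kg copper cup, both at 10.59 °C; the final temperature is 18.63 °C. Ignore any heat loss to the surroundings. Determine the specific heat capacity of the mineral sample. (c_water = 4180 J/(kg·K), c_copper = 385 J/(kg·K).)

c ≈ 213 J/(kg·K)

Taking heat into each body as positive, Σ m c ΔT = 0:
0.1016·c·(18.63 − 288.1) + 0.1448·4180·(18.63 − 10.59) + 0.3093·385·(18.63 − 10.59) = 0
-27.38 c = -5823.7
c = -5823.7/-27.38 ≈ 212.7 J/(kg·K)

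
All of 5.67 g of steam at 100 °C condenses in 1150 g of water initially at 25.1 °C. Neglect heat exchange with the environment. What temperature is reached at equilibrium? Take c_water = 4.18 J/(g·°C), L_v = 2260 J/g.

T_f ≈ 28.1 °C

Net heat exchanged in the isolated system is zero:
steam→water at 100 °C releases m L_v = 5.67·2260 = 12814
  condensed water 100 °C→T: 23.7(T − 100)
  original water: 4807(T − 25.1)
4830.7 T = 12814 + 2370.1 + 120656 = 135840
T ≈ 28.12 °C (< 100 °C, so full condensation is consistent).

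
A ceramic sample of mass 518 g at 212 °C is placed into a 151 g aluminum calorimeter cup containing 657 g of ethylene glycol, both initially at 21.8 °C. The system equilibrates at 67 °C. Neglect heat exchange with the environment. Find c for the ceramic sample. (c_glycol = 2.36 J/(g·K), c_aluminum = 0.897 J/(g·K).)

c ≈ 1.01 J/(g·K)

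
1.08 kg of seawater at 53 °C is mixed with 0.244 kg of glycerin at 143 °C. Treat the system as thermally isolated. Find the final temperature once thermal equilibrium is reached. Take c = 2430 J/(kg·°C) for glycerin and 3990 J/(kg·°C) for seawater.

T_f ≈ 63.9 °C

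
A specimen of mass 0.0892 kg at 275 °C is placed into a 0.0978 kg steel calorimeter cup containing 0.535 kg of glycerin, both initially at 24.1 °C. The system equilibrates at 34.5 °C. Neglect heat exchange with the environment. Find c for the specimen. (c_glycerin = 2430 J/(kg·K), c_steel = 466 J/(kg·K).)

c ≈ 652 J/(kg·K)

Energy conservation, ΣQ = 0:
0.0892·c·(34.5 − 275) + 0.535·2430·(34.5 − 24.1) + 0.0978·466·(34.5 − 24.1) = 0
-21.45 c = -13994
c = -13994/-21.45 ≈ 652.3 J/(kg·K)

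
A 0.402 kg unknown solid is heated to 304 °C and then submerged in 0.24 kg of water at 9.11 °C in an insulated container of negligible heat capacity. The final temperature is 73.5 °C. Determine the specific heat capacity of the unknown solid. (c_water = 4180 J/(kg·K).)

c ≈ 697 J/(kg·K)

Net heat exchanged in the isolated system is zero:
0.402·c·(73.5 − 304) + 0.24·4180·(73.5 − 9.11) = 0
-92.66 c = -64596
c = -64596/-92.66 ≈ 697.1 J/(kg·K)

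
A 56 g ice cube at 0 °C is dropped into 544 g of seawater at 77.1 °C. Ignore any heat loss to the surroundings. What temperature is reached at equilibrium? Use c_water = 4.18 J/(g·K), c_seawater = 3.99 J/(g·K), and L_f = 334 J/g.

Let T be the final temperature. ΣQ_i = 0:
latent heat to melt: 56·334 = 18704; warm the meltwater: 234.08 T; seawater: 2170.6(T − 77.1)
2404.6 T = 167350 − 18704 = 148646
T ≈ 61.82 °C (positive, so assuming full melt was valid).

T_f ≈ 61.8 °C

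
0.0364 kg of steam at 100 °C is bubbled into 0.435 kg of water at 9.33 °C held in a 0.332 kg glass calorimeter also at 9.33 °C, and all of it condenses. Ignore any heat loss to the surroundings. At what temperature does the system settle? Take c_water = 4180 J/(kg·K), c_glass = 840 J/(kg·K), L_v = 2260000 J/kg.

T_f ≈ 52.0 °C

Taking heat into each body as positive, Σ m c ΔT = 0:
condense steam: −0.0364·2260000 = −82264; condensed water 100 °C→T: 152.15(T − 100); water warms: 0.435·4180·(T − 9.33) = 1818.3(T − 9.33); glass cup: 0.332·840·(T − 9.33) = 278.88(T − 9.33)
2249.3 T = 82264 + 15215 + 19567 = 117046
T ≈ 52.04 °C, under the boiling point, so the assumption holds.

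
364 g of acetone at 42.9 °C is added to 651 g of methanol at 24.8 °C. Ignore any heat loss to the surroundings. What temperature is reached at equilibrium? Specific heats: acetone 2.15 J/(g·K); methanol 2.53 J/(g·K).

T_f is the heat-capacity-weighted average of the initial temperatures:
T_f = (782.6·42.9 + 1647·24.8) / (782.6 + 1647)
    = 74420 / 2429.6 ≈ 30.63 °C

T_f ≈ 30.6 °C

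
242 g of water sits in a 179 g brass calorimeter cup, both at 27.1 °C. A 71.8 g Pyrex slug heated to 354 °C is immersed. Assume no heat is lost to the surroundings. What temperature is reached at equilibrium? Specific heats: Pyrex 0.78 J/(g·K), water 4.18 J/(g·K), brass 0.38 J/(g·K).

T_f ≈ 43.2 °C

Net heat exchanged in the isolated system is zero:
71.8*0.78*(T − 354) + 242*4.18*(T − 27.1) + 179*0.38*(T − 27.1) = 0
56(T − 354) + 1011.6(T − 27.1) + 68.02(T − 27.1) = 0
(56 + 1011.6 + 68.02) T = 56*354 + 1011.6*27.1 + 68.02*27.1
T = 49082 / 1135.6 = 43.2 °C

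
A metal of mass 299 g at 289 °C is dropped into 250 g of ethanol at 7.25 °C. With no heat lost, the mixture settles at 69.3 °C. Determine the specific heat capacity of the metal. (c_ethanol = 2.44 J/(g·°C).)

m_s c (T_s − T_f) = m_ethanol c_ethanol (T_f − T_0):
299×c×(289 − 69.3) = 250×2.44×(69.3 − 7.25)
65690 c = 37850  ⇒  c ≈ 0.5762 J/(g·°C)

c ≈ 0.576 J/(g·°C)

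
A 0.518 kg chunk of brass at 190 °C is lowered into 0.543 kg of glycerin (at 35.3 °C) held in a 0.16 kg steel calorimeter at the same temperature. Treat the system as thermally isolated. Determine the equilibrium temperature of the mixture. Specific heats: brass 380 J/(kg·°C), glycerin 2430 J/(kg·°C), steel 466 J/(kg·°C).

Heat gained plus heat lost sum to zero:
0.518×380×(T − 190) + 0.543×2430×(T − 35.3) + 0.16×466×(T − 35.3) = 0
196.84(T − 190) + 1319.5(T − 35.3) + 74.56(T − 35.3) = 0
1590.9 T = 86610
T = 86610/1590.9 ≈ 54.44 °C

T_f ≈ 54.4 °C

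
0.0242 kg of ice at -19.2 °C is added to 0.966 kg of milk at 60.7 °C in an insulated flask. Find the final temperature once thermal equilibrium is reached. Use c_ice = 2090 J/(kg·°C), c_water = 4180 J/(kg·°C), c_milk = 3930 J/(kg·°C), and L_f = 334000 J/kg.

T_f ≈ 56.8 °C

Energy conservation, ΣQ = 0:
warm ice to 0 °C: 0.0242×2090×(0 − (-19.2)) = 971.1; fusion: m_ice L_f = 0.0242×334000 = 8082.8; meltwater 0→T: 0.0242×4180×T = 101.16 T; milk: 3796.4(T − 60.7)
3897.5 T = 230440 − 9053.9 = 221386
T ≈ 56.80 °C — above 0 °C, consistent with complete melting.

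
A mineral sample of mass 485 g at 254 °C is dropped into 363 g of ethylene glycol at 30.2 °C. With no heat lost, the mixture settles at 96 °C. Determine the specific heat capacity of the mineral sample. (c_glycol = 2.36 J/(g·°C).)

c ≈ 0.736 J/(g·°C)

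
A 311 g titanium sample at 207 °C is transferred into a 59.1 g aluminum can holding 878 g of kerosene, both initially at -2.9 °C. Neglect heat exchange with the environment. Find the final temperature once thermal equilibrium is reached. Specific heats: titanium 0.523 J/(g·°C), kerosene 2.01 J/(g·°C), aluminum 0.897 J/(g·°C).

Energy conservation, ΣQ = 0:
311*0.523*(T − 207) + 878*2.01*(T − (-2.9)) + 59.1*0.897*(T − (-2.9)) = 0
162.65(T − 207) + 1764.8(T − (-2.9)) + 53.01(T − (-2.9)) = 0
(162.65 + 1764.8 + 53.01) T = 162.65*207 + 1764.8*(-2.9) + 53.01*(-2.9)
T = 28398 / 1980.4 = 14.3 °C

T_f ≈ 14.3 °C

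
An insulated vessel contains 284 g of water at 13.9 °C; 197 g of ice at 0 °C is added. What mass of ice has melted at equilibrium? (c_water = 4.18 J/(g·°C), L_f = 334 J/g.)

m_melted ≈ 49.4 g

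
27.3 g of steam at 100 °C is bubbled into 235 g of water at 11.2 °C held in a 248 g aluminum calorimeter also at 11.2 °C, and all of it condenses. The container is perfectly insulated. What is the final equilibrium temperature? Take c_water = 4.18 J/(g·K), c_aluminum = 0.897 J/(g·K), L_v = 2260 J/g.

Sum of m c ΔT and latent-heat terms is zero:
latent heat released on condensation: 27.3×2260 = 61698; condensate cools 100→T: 27.3×4.18×(T − 100) = 114.11(T − 100); original water: 982.3(T − 11.2); aluminum cup: 248×0.897×(T − 11.2) = 222.46(T − 11.2)
1318.9 T = 61698 + 11411 + 13493 = 86603
T ≈ 65.66 °C, under the boiling point, so the assumption holds.

T_f ≈ 65.7 °C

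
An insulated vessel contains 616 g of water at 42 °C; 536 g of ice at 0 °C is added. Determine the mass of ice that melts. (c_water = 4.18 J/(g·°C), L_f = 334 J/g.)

Heat available from the water dropping to 0 °C: 616×4.18×42 = 108145 J.
Melting all 536 g of ice would need 536×334 = 179024 J.
That's not enough to melt it all — equilibrium is at 0 °C with ice remaining.
m_melted×334 = 108145  ⇒  m_melted ≈ 323.8 g.

m_melted ≈ 324 g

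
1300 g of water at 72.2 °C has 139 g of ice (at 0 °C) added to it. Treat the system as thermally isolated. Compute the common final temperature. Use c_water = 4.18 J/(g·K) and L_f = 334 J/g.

T_f ≈ 57.5 °C

Heat gained plus heat lost sum to zero:
melt ice: 139×334 = 46426; warm the meltwater: 581.02 T; water: 5434(T − 72.2)
6015 T = 392335 − 46426 = 345909
T ≈ 57.51 °C (positive, so assuming full melt was valid).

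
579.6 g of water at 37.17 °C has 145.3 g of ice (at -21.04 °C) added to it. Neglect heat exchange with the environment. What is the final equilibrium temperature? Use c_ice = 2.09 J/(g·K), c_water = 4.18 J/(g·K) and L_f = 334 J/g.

T_f ≈ 11.6 °C

Taking heat into each body as positive, Σ m c ΔT = 0:
ice -21.04→0 °C: 145.3·2.09·21.04 = 6389.4; fusion: m_ice L_f = 145.3·334 = 48530; meltwater 0→T: 145.3·4.18·T = 607.35 T; water cools: 579.6·4.18·(T − 37.17) = 2422.7(T − 37.17)
3030.1 T = 90053 − 54920 = 35133
T ≈ 11.59 °C (positive, so assuming full melt was valid).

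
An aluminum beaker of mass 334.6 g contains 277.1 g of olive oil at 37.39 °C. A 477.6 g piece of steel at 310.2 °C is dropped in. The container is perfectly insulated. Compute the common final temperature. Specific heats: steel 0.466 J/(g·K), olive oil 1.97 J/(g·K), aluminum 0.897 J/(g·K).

T_f ≈ 94.2 °C

Heat gained plus heat lost sum to zero:
477.6·0.466·(T − 310.2) + 277.1·1.97·(T − 37.39) + 334.6·0.897·(T − 37.39) = 0
(222.56 + 545.89 + 300.14) T = 222.56·310.2 + 545.89·37.39 + 300.14·37.39
T = 100671/1068.6 ≈ 94.21 °C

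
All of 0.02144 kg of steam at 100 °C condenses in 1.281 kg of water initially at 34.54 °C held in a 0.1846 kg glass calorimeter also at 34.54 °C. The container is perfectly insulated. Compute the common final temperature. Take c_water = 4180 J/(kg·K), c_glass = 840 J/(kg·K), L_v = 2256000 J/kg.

Taking heat into each body as positive, Σ m c ΔT = 0:
condense steam: −0.02144×2256000 = −48369
  condensed water 100 °C→T: 89.62(T − 100)
  water warms: 1.281×4180×(T − 34.54) = 5354.6(T − 34.54)
  glass cup: 0.1846×840×(T − 34.54) = 155.06(T − 34.54)
5599.3 T = 48369 + 8961.9 + 190303 = 247634
T ≈ 44.23 °C (< 100 °C, so full condensation is consistent).

T_f ≈ 44.2 °C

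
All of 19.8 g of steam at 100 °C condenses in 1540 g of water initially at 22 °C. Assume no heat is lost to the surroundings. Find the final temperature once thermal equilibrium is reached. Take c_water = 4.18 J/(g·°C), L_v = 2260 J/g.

Let T be the final temperature. ΣQ_i = 0:
latent heat released on condensation: 19.8×2260 = 44748
  condensed water 100 °C→T: 82.76(T − 100)
  water warms: 1540×4.18×(T − 22) = 6437.2(T − 22)
6520 T = 44748 + 8276.4 + 141618 = 194643
T ≈ 29.85 °C — below 100 °C, confirming all the steam condensed.

T_f ≈ 29.9 °C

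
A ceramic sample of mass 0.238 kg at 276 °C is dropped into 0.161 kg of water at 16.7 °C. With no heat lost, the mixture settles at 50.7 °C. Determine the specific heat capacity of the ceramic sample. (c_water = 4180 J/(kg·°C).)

m_s c (T_s − T_f) = m_water c_water (T_f − T_0):
0.238×c×(276 − 50.7) = 0.161×4180×(50.7 − 16.7)
53.62 c = 22881  ⇒  c ≈ 426.7 J/(kg·°C)

c ≈ 427 J/(kg·°C)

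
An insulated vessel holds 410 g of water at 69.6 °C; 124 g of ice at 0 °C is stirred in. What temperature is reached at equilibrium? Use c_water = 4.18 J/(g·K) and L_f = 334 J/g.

T_f ≈ 34.9 °C

Net heat exchanged in the isolated system is zero:
fusion: m_ice L_f = 124·334 = 41416; meltwater 0→T: 124·4.18·T = 518.32 T; water: 1713.8(T − 69.6)
2232.1 T = 119280 − 41416 = 77864
T ≈ 34.88 °C (positive, so assuming full melt was valid).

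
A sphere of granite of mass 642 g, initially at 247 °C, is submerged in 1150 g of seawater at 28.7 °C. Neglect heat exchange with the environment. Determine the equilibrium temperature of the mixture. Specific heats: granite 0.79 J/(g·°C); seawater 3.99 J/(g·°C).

Taking heat into each body as positive, Σ m c ΔT = 0:
642×0.79×(T − 247) + 1150×3.99×(T − 28.7) = 0
507.18(T − 247) + 4588.5(T − 28.7) = 0
5095.7 T = 256963
T = 256963 / 5095.7 = 50.4 °C

T_f ≈ 50.4 °C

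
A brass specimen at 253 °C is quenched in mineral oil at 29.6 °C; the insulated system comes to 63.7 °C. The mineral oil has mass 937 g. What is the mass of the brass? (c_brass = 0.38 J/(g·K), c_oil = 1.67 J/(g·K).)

m ≈ 742 g

|Q_brass| = |Q_oil|:
m·0.38·(253 − 63.7) = 937·1.67·(63.7 − 29.6)
71.93 m = 53359  ⇒  m ≈ 741.8 g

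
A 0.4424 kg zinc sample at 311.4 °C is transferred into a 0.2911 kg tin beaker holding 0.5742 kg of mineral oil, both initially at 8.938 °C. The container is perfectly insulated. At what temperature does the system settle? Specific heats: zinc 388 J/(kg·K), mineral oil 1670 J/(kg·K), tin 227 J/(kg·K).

T_f ≈ 52.3 °C

T_f is the heat-capacity-weighted average of the initial temperatures:
T_f = (171.65×311.4 + 958.91×8.938 + 66.08×8.938) / (171.65 + 958.91 + 66.08)
    = 62614 / 1196.6 ≈ 52.32 °C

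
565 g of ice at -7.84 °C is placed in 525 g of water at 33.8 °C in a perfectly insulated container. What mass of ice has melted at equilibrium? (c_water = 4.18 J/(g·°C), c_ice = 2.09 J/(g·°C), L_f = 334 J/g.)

m_melted ≈ 194 g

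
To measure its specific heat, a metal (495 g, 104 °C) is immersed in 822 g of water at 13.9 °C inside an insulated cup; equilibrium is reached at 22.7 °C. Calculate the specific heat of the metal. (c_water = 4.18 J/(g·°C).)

Heat lost by the metal = heat gained by the water:
495·c·(104 − 22.7) = 822·4.18·(22.7 − 13.9)
40244 c = 30236  ⇒  c ≈ 0.7513 J/(g·°C)

c ≈ 0.751 J/(g·°C)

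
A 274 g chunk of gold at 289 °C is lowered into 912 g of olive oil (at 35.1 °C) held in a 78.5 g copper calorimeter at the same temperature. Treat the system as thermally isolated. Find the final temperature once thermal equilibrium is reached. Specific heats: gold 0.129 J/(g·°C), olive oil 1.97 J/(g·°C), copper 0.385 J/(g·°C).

Let T be the final temperature. ΣQ_i = 0:
274×0.129×(T − 289) + 912×1.97×(T − 35.1) + 78.5×0.385×(T − 35.1) = 0
1862.2 T = 74338
T ≈ 39.92 °C

T_f ≈ 39.9 °C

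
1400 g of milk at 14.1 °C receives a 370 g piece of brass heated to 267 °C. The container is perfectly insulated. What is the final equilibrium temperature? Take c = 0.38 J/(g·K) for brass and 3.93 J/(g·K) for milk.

T_f ≈ 20.4 °C

Heat lost by the brass equals heat gained by the milk:
370·0.38·(267 − T) = 1400·3.93·(T − 14.1)
140.6(267 − T) = 5502(T − 14.1)
5642.6 T = 115118  ⇒  T ≈ 20.40 °C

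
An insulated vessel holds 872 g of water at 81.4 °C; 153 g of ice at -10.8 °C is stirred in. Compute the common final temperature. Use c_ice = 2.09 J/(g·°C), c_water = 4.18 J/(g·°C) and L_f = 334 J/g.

T_f ≈ 56.5 °C

Setting the total heat transfer to zero:
ice -10.8→0 °C: 153×2.09×10.8 = 3453.5
  melt ice: 153×334 = 51102
  warm the meltwater: 639.54 T
  water: 3645(T − 81.4)
4284.5 T = 296700 − 54556 = 242144
T ≈ 56.52 °C (positive, so assuming full melt was valid).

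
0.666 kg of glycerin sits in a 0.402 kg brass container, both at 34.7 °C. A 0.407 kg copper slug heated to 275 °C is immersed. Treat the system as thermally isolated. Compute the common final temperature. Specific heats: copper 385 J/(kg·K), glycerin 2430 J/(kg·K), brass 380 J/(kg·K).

T_f ≈ 54.2 °C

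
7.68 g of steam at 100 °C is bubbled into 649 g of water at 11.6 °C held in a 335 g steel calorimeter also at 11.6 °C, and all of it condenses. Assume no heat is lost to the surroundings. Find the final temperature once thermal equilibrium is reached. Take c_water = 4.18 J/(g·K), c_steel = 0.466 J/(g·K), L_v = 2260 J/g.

Setting the total heat transfer to zero:
latent heat released on condensation: 7.68×2260 = 17357
  condensed water 100 °C→T: 32.1(T − 100)
  water warms: 649×4.18×(T − 11.6) = 2712.8(T − 11.6)
  steel cup: 335×0.466×(T − 11.6) = 156.11(T − 11.6)
2901 T = 17357 + 3210.2 + 33280 = 53847
T ≈ 18.56 °C — below 100 °C, confirming all the steam condensed.

T_f ≈ 18.6 °C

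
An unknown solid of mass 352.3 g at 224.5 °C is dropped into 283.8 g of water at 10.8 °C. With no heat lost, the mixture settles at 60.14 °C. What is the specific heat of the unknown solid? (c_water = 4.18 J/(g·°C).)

c ≈ 1.01 J/(g·°C)

Heat gained plus heat lost sum to zero:
352.3·c·(60.14 − 224.5) + 283.8·4.18·(60.14 − 10.8) = 0
-57904 c = -58531
c = -58531/-57904 ≈ 1.011 J/(g·°C)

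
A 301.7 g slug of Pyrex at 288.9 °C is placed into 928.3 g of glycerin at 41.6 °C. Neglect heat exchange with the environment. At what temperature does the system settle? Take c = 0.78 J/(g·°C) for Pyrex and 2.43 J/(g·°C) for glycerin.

T_f ≈ 65.0 °C

Setting the total heat transfer to zero:
301.7*0.78*(T − 288.9) + 928.3*2.43*(T − 41.6) = 0
235.33(T − 288.9) + 2255.8(T − 41.6) = 0
(235.33 + 2255.8) T = 235.33*288.9 + 2255.8*41.6
T ≈ 64.96 °C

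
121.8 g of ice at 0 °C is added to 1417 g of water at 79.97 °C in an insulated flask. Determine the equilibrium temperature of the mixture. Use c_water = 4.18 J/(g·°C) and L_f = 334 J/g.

T_f ≈ 67.3 °C

Net heat exchanged in the isolated system is zero:
latent heat to melt: 121.8·334 = 40681; warm the meltwater: 509.12 T; water cools: 1417·4.18·(T − 79.97) = 5923.1(T − 79.97)
6432.2 T = 473667 − 40681 = 432986
T ≈ 67.32 °C — above 0 °C, consistent with complete melting.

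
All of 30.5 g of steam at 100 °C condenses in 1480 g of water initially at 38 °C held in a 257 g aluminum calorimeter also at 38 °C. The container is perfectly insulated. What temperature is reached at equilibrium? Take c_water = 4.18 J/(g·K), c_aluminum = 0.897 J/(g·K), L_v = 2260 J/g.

Heat gained plus heat lost sum to zero:
condense steam: −30.5×2260 = −68930; condensed water 100 °C→T: 127.49(T − 100); original water: 6186.4(T − 38); cup: 230.53(T − 38)
6544.4 T = 68930 + 12749 + 243843 = 325522
T ≈ 49.74 °C (< 100 °C, so full condensation is consistent).

T_f ≈ 49.7 °C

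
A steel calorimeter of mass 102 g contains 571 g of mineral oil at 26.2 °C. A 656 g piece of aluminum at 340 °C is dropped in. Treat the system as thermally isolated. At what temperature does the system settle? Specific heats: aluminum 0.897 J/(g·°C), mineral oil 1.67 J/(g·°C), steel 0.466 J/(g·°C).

T_f ≈ 142.4 °C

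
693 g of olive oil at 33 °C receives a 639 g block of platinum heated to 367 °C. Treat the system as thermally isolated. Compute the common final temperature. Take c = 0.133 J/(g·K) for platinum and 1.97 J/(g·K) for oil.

T_f ≈ 52.6 °C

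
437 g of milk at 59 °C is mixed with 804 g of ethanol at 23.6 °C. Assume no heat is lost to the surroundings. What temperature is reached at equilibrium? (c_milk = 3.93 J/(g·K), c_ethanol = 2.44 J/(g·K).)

T_f ≈ 40.1 °C

Let T be the final temperature. ΣQ_i = 0:
437·3.93·(T − 59) + 804·2.44·(T − 23.6) = 0
1717.4(T − 59) + 1961.8(T − 23.6) = 0
3679.2 T = 147625
T = 147625 / 3679.2 = 40.1 °C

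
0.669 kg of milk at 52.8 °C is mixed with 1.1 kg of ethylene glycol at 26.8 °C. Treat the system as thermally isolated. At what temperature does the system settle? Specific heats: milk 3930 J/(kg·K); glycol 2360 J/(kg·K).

T_f ≈ 39.9 °C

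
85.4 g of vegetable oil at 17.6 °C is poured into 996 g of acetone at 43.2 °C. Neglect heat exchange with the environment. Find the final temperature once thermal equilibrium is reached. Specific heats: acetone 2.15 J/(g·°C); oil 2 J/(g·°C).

T_f is the heat-capacity-weighted average of the initial temperatures:
T_f = (2141.4*43.2 + 170.8*17.6) / (2141.4 + 170.8)
    = 95515 / 2312.2 ≈ 41.31 °C

T_f ≈ 41.3 °C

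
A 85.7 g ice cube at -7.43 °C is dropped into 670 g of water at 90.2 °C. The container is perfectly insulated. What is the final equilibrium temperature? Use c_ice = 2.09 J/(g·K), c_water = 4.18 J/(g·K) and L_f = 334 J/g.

Conservation of energy gives ΣQ = 0:
warm ice to 0 °C: 85.7×2.09×(0 − (-7.43)) = 1330.8
  latent heat to melt: 85.7×334 = 28624
  meltwater 0→T: 85.7×4.18×T = 358.23 T
  water cools: 670×4.18×(T − 90.2) = 2800.6(T − 90.2)
3158.8 T = 252614 − 29955 = 222660
T ≈ 70.49 °C — above 0 °C, consistent with complete melting.

T_f ≈ 70.5 °C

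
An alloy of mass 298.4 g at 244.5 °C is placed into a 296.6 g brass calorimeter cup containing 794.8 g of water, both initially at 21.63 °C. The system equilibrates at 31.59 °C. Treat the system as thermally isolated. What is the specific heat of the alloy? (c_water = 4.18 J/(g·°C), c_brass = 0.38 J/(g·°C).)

c ≈ 0.539 J/(g·°C)

Heat gained plus heat lost sum to zero:
298.4×c×(31.59 − 244.5) + 794.8×4.18×(31.59 − 21.63) + 296.6×0.38×(31.59 − 21.63) = 0
-63532 c = -34212
c = -34212/-63532 ≈ 0.5385 J/(g·°C)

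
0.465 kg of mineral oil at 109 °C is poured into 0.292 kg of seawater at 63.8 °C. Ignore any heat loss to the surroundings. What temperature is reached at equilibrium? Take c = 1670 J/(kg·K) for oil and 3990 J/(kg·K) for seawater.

T_f ≈ 81.9 °C

Net heat exchanged in the isolated system is zero:
0.465×1670×(T − 109) + 0.292×3990×(T − 63.8) = 0
776.55(T − 109) + 1165.1(T − 63.8) = 0
(776.55 + 1165.1) T = 776.55×109 + 1165.1×63.8
T = 158976/1941.6 ≈ 81.88 °C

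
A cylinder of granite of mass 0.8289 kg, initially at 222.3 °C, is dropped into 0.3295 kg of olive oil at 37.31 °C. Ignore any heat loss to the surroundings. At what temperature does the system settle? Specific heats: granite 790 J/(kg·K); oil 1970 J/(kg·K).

Set heat shed by the hot body equal to heat absorbed by the cold body:
0.8289*790*(222.3 − T) = 0.3295*1970*(T − 37.31)
654.83(222.3 − T) = 649.12(T − 37.31)
1303.9 T = 169787  ⇒  T ≈ 130.21 °C

T_f ≈ 130.2 °C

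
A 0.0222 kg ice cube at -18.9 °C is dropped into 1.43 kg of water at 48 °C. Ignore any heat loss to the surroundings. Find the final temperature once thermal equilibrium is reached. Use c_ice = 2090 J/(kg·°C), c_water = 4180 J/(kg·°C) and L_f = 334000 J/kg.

Energy balance with sensible and latent terms:
warm ice to 0 °C: 0.0222·2090·(0 − (-18.9)) = 876.92; melt ice: 0.0222·334000 = 7414.8; meltwater 0→T: 0.0222·4180·T = 92.8 T; water cools: 1.43·4180·(T − 48) = 5977.4(T − 48)
6070.2 T = 286915 − 8291.7 = 278623
T ≈ 45.90 °C. Since T > 0 °C, the all-ice-melts assumption holds.

T_f ≈ 45.9 °C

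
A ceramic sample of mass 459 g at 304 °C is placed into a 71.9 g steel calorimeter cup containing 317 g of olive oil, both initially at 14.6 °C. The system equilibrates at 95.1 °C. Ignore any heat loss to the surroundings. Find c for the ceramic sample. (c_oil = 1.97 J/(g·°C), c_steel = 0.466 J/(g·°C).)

Heat gained plus heat lost sum to zero:
459·c·(95.1 − 304) + 317·1.97·(95.1 − 14.6) + 71.9·0.466·(95.1 − 14.6) = 0
-95885 c = -52969
c = -52969/-95885 ≈ 0.5524 J/(g·°C)

c ≈ 0.552 J/(g·°C)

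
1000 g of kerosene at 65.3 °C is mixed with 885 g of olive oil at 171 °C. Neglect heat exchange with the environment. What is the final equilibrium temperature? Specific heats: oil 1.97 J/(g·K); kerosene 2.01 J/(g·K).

Setting the total heat transfer to zero:
885*1.97*(T − 171) + 1000*2.01*(T − 65.3) = 0
1743.5(T − 171) + 2010(T − 65.3) = 0
3753.4 T = 429383
T = 429383 / 3753.4 = 114 °C

T_f ≈ 114.4 °C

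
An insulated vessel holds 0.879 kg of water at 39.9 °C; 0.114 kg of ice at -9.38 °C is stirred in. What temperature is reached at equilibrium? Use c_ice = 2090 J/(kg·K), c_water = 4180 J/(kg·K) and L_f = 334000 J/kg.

T_f ≈ 25.6 °C

Let T be the final temperature. ΣQ_i = 0:
warm ice to 0 °C: 0.114×2090×(0 − (-9.38)) = 2234.9; latent heat to melt: 0.114×334000 = 38076; warm the meltwater: 476.52 T; water cools: 0.879×4180×(T − 39.9) = 3674.2(T − 39.9)
4150.7 T = 146601 − 40311 = 106290
T ≈ 25.61 °C (positive, so assuming full melt was valid).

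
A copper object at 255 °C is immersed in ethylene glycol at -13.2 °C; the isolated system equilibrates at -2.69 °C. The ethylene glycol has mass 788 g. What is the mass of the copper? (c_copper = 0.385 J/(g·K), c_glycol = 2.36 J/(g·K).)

m ≈ 197 g

Setting the total heat transfer to zero:
m×0.385×(-2.69 − 255) + 788×2.36×(-2.69 − (-13.2)) = 0
-99.21 m = -19545
m = -19545/-99.21 ≈ 197 g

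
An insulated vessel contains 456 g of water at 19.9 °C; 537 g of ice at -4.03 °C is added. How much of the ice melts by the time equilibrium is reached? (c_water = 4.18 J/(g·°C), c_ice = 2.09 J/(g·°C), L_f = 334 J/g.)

m_melted ≈ 100 g

Water can give up m c ΔT = 456·4.18·19.9 = 37931 J before reaching 0 °C.
Warming the ice to 0 °C takes 537·2.09·4.03 = 4523 J, leaving 33408 J for melting.
To melt every bit of ice: 537·334 = 179358 J.
Since 33408 < 179358 J, not all the ice melts; equilibrium is at 0 °C.
m_melt = 33408 / L_f = 100 g.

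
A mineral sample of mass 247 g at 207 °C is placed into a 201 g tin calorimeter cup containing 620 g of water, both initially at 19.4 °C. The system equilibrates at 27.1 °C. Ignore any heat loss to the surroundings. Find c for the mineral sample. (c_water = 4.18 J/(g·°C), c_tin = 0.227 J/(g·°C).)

c ≈ 0.457 J/(g·°C)

Taking heat into each body as positive, Σ m c ΔT = 0:
247·c·(27.1 − 207) + 620·4.18·(27.1 − 19.4) + 201·0.227·(27.1 − 19.4) = 0
-44435 c = -20307
c = -20307/-44435 ≈ 0.457 J/(g·°C)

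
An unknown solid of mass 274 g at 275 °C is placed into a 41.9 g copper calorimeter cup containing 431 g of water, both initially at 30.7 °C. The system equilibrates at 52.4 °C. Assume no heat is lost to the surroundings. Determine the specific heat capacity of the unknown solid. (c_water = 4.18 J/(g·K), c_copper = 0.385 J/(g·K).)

c ≈ 0.647 J/(g·K)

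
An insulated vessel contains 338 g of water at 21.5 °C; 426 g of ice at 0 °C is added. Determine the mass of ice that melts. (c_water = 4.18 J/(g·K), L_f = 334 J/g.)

m_melted ≈ 90.9 g

Water can give up m c ΔT = 338×4.18×21.5 = 30376 J before reaching 0 °C.
Melting all 426 g of ice would need 426×334 = 142284 J.
Since 30376 < 142284 J, not all the ice melts; equilibrium is at 0 °C.
Mass melted = 30376/334 ≈ 90.95 g.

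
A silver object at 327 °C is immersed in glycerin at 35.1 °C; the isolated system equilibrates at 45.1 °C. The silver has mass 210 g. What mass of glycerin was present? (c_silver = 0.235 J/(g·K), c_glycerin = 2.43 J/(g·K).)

Heat lost by the silver = heat gained by the glycerin:
210×0.235×(327 − 45.1) = m×2.43×(45.1 − 35.1)
24.3 m = 13912  ⇒  m ≈ 572.5 g

m ≈ 573 g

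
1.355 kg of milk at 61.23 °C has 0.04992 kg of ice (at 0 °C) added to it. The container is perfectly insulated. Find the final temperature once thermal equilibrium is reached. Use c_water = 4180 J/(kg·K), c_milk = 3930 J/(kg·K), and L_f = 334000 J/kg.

Setting the total heat transfer to zero:
melt ice: 0.04992·334000 = 16673; meltwater 0→T: 0.04992·4180·T = 208.67 T; milk: 5325.1(T − 61.23)
5533.8 T = 326059 − 16673 = 309386
T ≈ 55.91 °C — above 0 °C, consistent with complete melting.

T_f ≈ 55.9 °C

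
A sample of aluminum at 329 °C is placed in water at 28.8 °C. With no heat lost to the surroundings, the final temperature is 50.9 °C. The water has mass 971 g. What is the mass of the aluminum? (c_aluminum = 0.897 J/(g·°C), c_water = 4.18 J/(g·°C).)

m ≈ 360 g

Net heat exchanged in the isolated system is zero:
m×0.897×(50.9 − 329) + 971×4.18×(50.9 − 28.8) = 0
-249.46 m = -89699
m = -89699/-249.46 ≈ 359.6 g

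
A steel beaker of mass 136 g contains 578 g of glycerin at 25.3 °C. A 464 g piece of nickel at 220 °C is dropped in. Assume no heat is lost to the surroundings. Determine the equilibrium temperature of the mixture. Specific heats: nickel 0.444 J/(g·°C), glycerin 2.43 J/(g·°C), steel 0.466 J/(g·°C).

Setting the total heat transfer to zero:
464*0.444*(T − 220) + 578*2.43*(T − 25.3) + 136*0.466*(T − 25.3) = 0
206.02(T − 220) + 1404.5(T − 25.3) + 63.38(T − 25.3) = 0
1673.9 T = 82462
T = 82462 / 1673.9 = 49.3 °C

T_f ≈ 49.3 °C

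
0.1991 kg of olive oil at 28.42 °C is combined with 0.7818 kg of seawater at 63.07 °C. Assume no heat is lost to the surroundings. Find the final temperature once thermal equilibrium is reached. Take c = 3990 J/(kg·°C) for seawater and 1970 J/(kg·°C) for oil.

T_f ≈ 59.2 °C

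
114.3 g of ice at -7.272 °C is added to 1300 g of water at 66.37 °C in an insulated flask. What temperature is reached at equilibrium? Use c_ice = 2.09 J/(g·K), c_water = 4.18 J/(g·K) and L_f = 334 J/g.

T_f ≈ 54.3 °C

Let T be the final temperature. ΣQ_i = 0:
warm ice to 0 °C: 114.3·2.09·(0 − (-7.272)) = 1737.2; melt ice: 114.3·334 = 38176; meltwater 0→T: 114.3·4.18·T = 477.77 T; water: 5434(T − 66.37)
5911.8 T = 360655 − 39913 = 320741
T ≈ 54.25 °C — above 0 °C, consistent with complete melting.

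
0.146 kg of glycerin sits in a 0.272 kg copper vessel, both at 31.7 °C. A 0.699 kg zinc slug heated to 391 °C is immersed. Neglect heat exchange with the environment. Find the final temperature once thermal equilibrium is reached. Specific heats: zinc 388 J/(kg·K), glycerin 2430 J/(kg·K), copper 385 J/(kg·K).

T_f ≈ 165.1 °C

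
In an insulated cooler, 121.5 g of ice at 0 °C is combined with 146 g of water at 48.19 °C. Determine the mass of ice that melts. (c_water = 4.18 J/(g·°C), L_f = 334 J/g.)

Heat available from the water dropping to 0 °C: 146·4.18·48.19 = 29409 J.
Fully melting the ice requires m_ice L_f = 121.5·334 = 40581 J.
29409 J < 40581 J, so only part of the ice melts and the system sits at 0 °C.
m_melt = 29409 / L_f = 88.05 g.

m_melted ≈ 88.1 g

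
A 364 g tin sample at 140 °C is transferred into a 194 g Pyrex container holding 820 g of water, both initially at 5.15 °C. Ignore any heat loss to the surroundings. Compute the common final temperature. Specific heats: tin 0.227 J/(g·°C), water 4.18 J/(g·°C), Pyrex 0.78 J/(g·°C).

Setting the total heat transfer to zero:
364·0.227·(T − 140) + 820·4.18·(T − 5.15) + 194·0.78·(T − 5.15) = 0
82.63(T − 140) + 3427.6(T − 5.15) + 151.32(T − 5.15) = 0
3661.5 T = 29999
T = 29999 / 3661.5 = 8.19 °C

T_f ≈ 8.2 °C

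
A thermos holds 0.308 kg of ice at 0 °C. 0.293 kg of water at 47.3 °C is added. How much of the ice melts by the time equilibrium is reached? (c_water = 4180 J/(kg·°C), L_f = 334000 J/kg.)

Water can give up m c ΔT = 0.293·4180·47.3 = 57930 J before reaching 0 °C.
Fully melting the ice requires m_ice L_f = 0.308·334000 = 102872 J.
Since 57930 < 102872 J, not all the ice melts; equilibrium is at 0 °C.
m_melt = 57930 / L_f = 0.1734 kg.

m_melted ≈ 0.173 kg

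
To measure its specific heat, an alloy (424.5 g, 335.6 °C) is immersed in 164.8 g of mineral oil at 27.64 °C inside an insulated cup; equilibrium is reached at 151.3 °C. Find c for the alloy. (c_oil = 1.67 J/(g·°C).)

Setting the total heat transfer to zero:
424.5·c·(151.3 − 335.6) + 164.8·1.67·(151.3 − 27.64) = 0
-78235 c = -34033
c = -34033/-78235 ≈ 0.435 J/(g·°C)

c ≈ 0.435 J/(g·°C)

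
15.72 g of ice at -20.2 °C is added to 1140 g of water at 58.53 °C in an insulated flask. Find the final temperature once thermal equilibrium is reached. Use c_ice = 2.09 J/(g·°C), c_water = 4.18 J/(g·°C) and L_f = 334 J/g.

Conservation of energy gives ΣQ = 0:
warm ice to 0 °C: 15.72×2.09×(0 − (-20.2)) = 663.67; fusion: m_ice L_f = 15.72×334 = 5250.5; meltwater 0→T: 15.72×4.18×T = 65.71 T; water cools: 1140×4.18×(T − 58.53) = 4765.2(T − 58.53)
4830.9 T = 278907 − 5914.1 = 272993
T ≈ 56.51 °C (positive, so assuming full melt was valid).

T_f ≈ 56.5 °C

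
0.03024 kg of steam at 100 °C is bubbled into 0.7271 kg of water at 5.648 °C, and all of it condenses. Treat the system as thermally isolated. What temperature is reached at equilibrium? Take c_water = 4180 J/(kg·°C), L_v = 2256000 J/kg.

Heat gained plus heat lost sum to zero:
steam→water at 100 °C releases m L_v = 0.03024·2256000 = 68221; condensate cools 100→T: 0.03024·4180·(T − 100) = 126.4(T − 100); original water: 3039.3(T − 5.648)
3165.7 T = 68221 + 12640 + 17166 = 98028
T ≈ 30.97 °C (< 100 °C, so full condensation is consistent).

T_f ≈ 31.0 °C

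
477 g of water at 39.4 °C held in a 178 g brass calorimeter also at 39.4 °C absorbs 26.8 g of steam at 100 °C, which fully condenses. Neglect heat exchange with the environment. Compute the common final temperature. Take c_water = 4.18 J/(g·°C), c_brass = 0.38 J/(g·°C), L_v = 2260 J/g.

T_f ≈ 70.4 °C

Energy balance with sensible and latent terms:
latent heat released on condensation: 26.8·2260 = 60568; condensate cools 100→T: 26.8·4.18·(T − 100) = 112.02(T − 100); water warms: 477·4.18·(T − 39.4) = 1993.9(T − 39.4); brass cup: 178·0.38·(T − 39.4) = 67.64(T − 39.4)
2173.5 T = 60568 + 11202 + 81223 = 152994
T ≈ 70.39 °C (< 100 °C, so full condensation is consistent).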